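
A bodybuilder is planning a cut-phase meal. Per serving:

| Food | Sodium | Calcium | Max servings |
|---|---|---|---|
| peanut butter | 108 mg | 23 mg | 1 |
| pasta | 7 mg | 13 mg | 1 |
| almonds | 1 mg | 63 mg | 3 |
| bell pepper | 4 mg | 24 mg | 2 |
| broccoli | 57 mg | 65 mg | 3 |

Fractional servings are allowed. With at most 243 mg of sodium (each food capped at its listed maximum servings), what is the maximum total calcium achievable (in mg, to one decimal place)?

Calcium per mg sodium: almonds 63, bell pepper 6, pasta 1.857, broccoli 1.14, peanut butter 0.213.
Take 3 servings of almonds: uses 3 mg sodium, +189.0 mg calcium (running total 189.0 mg).
Take 2 servings of bell pepper: uses 8 mg sodium, +48.0 mg calcium (running total 237.0 mg).
Take 1 serving of pasta: uses 7 mg sodium, +13.0 mg calcium (running total 250.0 mg).
Take 3 servings of broccoli: uses 171 mg sodium, +195.0 mg calcium (running total 445.0 mg).
Take 0.5 servings of peanut butter: uses 54 mg sodium, +11.5 mg calcium (running total 456.5 mg).
Greedy by best ratio exhausts the sodium allowance optimally: 456.5 mg.

456.5 mg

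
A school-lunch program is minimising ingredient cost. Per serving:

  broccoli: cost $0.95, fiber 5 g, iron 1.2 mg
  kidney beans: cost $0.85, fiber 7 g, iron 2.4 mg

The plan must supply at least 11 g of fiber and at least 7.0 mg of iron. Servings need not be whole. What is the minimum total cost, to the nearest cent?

$2.48

broccoli only: max(11/5, 7.0/1.2) = 5.833 servings → $5.54.
kidney beans only: max(11/7, 7.0/2.4) = 2.917 servings → $2.48.
broccoli + kidney beans: intersection lies outside the first quadrant.
The minimum over all feasible corners is $2.48.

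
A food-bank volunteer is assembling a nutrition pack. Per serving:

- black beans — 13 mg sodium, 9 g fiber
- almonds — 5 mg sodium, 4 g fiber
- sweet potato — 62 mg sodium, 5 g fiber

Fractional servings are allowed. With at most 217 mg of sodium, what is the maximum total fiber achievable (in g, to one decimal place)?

Fiber per mg sodium: almonds 0.8, black beans 0.6923, sweet potato 0.08065.
With no serving limits, spend the whole sodium allowance on almonds: 217 mg / 5 mg × 4 g = 173.6 g.

173.6 g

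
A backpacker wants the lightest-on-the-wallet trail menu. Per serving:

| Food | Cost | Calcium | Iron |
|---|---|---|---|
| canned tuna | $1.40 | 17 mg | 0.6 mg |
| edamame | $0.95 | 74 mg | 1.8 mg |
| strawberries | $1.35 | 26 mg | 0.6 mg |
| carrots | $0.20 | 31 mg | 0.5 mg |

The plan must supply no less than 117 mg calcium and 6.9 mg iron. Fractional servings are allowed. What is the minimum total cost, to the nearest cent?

$2.76

Minimising a linear cost over {calcium ≥ 117, iron ≥ 6.9, servings ≥ 0} — the optimum is at a vertex, using one or two foods.
canned tuna only: max(117/17, 6.9/0.6) = 11.5 servings → $16.10.
edamame only: max(117/74, 6.9/1.8) = 3.833 servings → $3.64.
strawberries only: max(117/26, 6.9/0.6) = 11.5 servings → $15.53.
carrots only: max(117/31, 6.9/0.5) = 13.8 servings → $2.76.
canned tuna + edamame: the both-tight solution has a negative serving — not a feasible corner.
canned tuna + strawberries: intersection lies outside the first quadrant.
canned tuna + carrots: intersection lies outside the first quadrant.
edamame + strawberries: the both-tight solution has a negative serving — not a feasible corner.
edamame + carrots: intersection lies outside the first quadrant.
strawberries + carrots: the both-tight solution has a negative serving — not a feasible corner.
Cheapest feasible corner: $2.76.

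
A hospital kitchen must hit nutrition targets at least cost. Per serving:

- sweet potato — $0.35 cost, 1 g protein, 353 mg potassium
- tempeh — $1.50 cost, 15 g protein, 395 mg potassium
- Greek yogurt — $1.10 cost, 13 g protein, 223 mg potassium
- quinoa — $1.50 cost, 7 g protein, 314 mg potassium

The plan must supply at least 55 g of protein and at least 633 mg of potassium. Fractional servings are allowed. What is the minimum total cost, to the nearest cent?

$4.65

An LP optimum is at a vertex; with two nutrient constraints at most two foods are used. Check each candidate.
sweet potato only: max(55/1, 633/353) = 55 servings → $19.25.
tempeh only: max(55/15, 633/395) = 3.667 servings → $5.50.
Greek yogurt only: max(55/13, 633/223) = 4.231 servings → $4.65.
quinoa only: max(55/7, 633/314) = 7.857 servings → $11.79.
sweet potato + tempeh: intersection lies outside the first quadrant.
sweet potato + Greek yogurt with both targets exact would need a negative amount; discard.
sweet potato + quinoa with both targets exact would need a negative amount; discard.
tempeh + Greek yogurt: the both-tight solution has a negative serving — not a feasible corner.
tempeh + quinoa: the both-tight solution has a negative serving — not a feasible corner.
Greek yogurt + quinoa with both targets exact would need a negative amount; discard.
The minimum over all feasible corners is $4.65.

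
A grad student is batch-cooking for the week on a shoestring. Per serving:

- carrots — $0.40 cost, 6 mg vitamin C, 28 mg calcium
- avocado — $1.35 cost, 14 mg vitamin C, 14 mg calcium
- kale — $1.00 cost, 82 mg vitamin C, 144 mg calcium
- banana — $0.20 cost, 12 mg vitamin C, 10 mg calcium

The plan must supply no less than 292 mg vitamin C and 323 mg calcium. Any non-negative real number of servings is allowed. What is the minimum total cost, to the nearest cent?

At the optimum either one food covers both requirements or two foods hit both targets exactly; no other combination can be cheaper.
carrots only: max(292/6, 323/28) = 48.67 servings → $19.47.
avocado only: max(292/14, 323/14) = 23.07 servings → $31.15.
kale only: max(292/82, 323/144) = 3.561 servings → $3.56.
banana only: max(292/12, 323/10) = 32.3 servings → $6.46.
carrots + avocado with both tight: 1.409 servings and 20.25 servings → $27.91.
carrots + kale: the both-tight solution has a negative serving — not a feasible corner.
carrots + banana with both tight: 3.464 servings and 22.6 servings → $5.91.
avocado + kale with both tight: 17.93 servings and 0.5 servings → $24.70.
avocado + banana: the both-tight solution has a negative serving — not a feasible corner.
kale + banana with both tight: 1.053 servings and 17.14 servings → $4.48.
Cheapest feasible corner: $3.56.

$3.56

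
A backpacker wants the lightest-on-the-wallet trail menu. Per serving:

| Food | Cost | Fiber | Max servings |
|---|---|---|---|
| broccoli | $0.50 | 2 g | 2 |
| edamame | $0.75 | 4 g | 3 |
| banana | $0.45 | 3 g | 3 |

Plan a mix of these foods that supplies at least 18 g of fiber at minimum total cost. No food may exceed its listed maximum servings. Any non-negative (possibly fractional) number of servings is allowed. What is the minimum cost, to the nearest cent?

$3.04

Cost per g of fiber: banana $0.1500, edamame $0.1875, broccoli $0.2500.
Take 3 servings of banana: +9.0 g fiber for $1.35 (total $1.35, still need 9.0 g).
Take 2.25 servings of edamame: +9.0 g fiber for $1.69 (total $3.04, still need 0.0 g).
Filling from the cheapest source first is optimal under one linear minimum: $3.04.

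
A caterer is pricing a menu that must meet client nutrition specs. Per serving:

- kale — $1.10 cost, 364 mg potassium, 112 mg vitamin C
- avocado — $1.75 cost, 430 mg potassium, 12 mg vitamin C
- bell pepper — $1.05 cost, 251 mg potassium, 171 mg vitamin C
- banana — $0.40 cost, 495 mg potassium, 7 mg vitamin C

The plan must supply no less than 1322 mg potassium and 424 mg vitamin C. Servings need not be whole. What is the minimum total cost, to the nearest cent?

$3.12

With two linear requirements the optimum uses one or two foods; enumerate the corners.
kale only: max(1322/364, 424/112) = 3.786 servings → $4.16.
avocado only: max(1322/430, 424/12) = 35.33 servings → $61.83.
bell pepper only: max(1322/251, 424/171) = 5.267 servings → $5.53.
banana only: max(1322/495, 424/7) = 60.57 servings → $24.23.
kale + avocado: the both-tight solution has a negative serving — not a feasible corner.
kale + bell pepper with both tight: 3.505 servings and 0.1838 servings → $4.05.
kale + banana: the both-tight solution has a negative serving — not a feasible corner.
avocado + bell pepper with both tight: 1.697 servings and 2.36 servings → $5.45.
avocado + banana: intersection lies outside the first quadrant.
bell pepper + banana with both tight: 2.42 servings and 1.443 servings → $3.12.
Cheapest feasible corner: $3.12.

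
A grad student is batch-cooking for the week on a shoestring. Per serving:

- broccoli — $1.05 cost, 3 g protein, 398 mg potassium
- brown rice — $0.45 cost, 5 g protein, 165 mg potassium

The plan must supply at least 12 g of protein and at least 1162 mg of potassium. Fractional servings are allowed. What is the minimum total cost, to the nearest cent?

This is a tiny linear program; its minimum lies at a vertex of the feasible set. List the vertices and price them.
broccoli only: max(12/3, 1162/398) = 4 servings → $4.20.
brown rice only: max(12/5, 1162/165) = 7.042 servings → $3.17.
broccoli + brown rice with both tight: 2.562 servings and 0.8629 servings → $3.08.
The minimum over all feasible corners is $3.08.

$3.08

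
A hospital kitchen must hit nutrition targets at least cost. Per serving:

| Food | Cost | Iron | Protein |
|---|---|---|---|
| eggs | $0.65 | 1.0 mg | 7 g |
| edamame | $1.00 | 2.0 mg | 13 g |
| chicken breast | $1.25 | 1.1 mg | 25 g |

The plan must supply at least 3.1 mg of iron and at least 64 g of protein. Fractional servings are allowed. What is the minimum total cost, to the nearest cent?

Compare the cost at each extreme point of the feasible region.
eggs only: max(3.1/1.0, 64/7) = 9.143 servings → $5.94.
edamame only: max(3.1/2.0, 64/13) = 4.923 servings → $4.92.
chicken breast only: max(3.1/1.1, 64/25) = 2.818 servings → $3.52.
eggs + edamame: intersection lies outside the first quadrant.
eggs + chicken breast with both tight: 0.4104 servings and 2.445 servings → $3.32.
edamame + chicken breast with both tight: 0.1989 servings and 2.457 servings → $3.27.
So the least-cost plan costs $3.27.

$3.27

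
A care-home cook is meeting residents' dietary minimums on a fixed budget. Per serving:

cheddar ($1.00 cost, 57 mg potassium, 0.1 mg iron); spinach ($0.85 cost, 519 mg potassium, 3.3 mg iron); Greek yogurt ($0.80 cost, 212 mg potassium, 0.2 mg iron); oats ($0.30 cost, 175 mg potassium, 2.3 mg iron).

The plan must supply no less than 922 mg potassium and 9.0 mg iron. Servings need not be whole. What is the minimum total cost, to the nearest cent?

$1.55

Check every corner: each single food scaled to meet both minima, and each pair solved so both constraints bind.
cheddar only: max(922/57, 9.0/0.1) = 90 servings → $90.00.
spinach only: max(922/519, 9.0/3.3) = 2.727 servings → $2.32.
Greek yogurt only: max(922/212, 9.0/0.2) = 45 servings → $36.00.
oats only: max(922/175, 9.0/2.3) = 5.269 servings → $1.58.
cheddar + spinach: the both-tight solution has a negative serving — not a feasible corner.
cheddar + Greek yogurt: the both-tight solution has a negative serving — not a feasible corner.
cheddar + oats with both tight: 4.803 servings and 3.704 servings → $5.91.
spinach + Greek yogurt with both targets exact would need a negative amount; discard.
spinach + oats with both tight: 0.8854 servings and 2.643 servings → $1.55.
Greek yogurt + oats with both tight: 1.205 servings and 3.808 servings → $2.11.
The minimum over all feasible corners is $1.55.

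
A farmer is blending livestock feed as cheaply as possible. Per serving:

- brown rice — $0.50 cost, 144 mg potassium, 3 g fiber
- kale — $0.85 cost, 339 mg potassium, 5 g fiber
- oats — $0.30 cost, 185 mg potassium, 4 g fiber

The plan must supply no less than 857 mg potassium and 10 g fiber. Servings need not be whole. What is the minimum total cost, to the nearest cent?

$1.39

brown rice only: max(857/144, 10/3) = 5.951 servings → $2.98.
kale only: max(857/339, 10/5) = 2.528 servings → $2.15.
oats only: max(857/185, 10/4) = 4.632 servings → $1.39.
brown rice + kale with both targets exact would need a negative amount; discard.
brown rice + oats with both targets exact would need a negative amount; discard.
kale + oats: the both-tight solution has a negative serving — not a feasible corner.
The minimum over all feasible corners is $1.39.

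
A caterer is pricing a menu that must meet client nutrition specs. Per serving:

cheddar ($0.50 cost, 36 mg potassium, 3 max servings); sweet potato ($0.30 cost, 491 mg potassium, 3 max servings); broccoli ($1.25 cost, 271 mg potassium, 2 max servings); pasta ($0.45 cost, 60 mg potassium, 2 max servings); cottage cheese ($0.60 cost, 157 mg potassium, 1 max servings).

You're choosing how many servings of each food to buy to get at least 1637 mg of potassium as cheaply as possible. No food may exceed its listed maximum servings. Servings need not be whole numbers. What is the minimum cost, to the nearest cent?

$1.53

Cost per mg of potassium: sweet potato $0.0006, cottage cheese $0.0038, broccoli $0.0046, pasta $0.0075, cheddar $0.0139.
Take 3 servings of sweet potato: +1473.0 mg potassium for $0.90 (total $0.90, still need 164.0 mg).
Take 1 serving of cottage cheese: +157.0 mg potassium for $0.60 (total $1.50, still need 7.0 mg).
Take 0.02583 servings of broccoli: +7.0 mg potassium for $0.03 (total $1.53, still need 0.0 mg).
Greedy by cheapest-per-mg is optimal for a single linear constraint, so the minimum cost is $1.53.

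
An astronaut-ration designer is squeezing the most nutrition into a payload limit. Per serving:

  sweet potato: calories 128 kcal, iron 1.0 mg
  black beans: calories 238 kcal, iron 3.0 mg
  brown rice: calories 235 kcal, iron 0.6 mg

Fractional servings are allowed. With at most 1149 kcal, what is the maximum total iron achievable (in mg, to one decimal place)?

Iron per kcal: black beans 0.01261, sweet potato 0.007812, brown rice 0.002553.
With no serving limits, spend the whole calories allowance on black beans: 1149 kcal / 238 kcal × 3.0 mg = 14.5 mg.

14.5 mg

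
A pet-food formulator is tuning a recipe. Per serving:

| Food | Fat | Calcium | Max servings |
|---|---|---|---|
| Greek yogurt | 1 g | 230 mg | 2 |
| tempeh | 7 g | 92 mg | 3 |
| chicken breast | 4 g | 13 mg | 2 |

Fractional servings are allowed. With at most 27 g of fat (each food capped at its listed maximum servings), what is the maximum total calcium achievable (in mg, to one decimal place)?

749.0 mg

Calcium per g fat: Greek yogurt 230, tempeh 13.14, chicken breast 3.25.
Take 2 servings of Greek yogurt: uses 2 g fat, +460.0 mg calcium (running total 460.0 mg).
Take 3 servings of tempeh: uses 21 g fat, +276.0 mg calcium (running total 736.0 mg).
Take 1 serving of chicken breast: uses 4 g fat, +13.0 mg calcium (running total 749.0 mg).
Greedy by best ratio exhausts the fat allowance optimally: 749.0 mg.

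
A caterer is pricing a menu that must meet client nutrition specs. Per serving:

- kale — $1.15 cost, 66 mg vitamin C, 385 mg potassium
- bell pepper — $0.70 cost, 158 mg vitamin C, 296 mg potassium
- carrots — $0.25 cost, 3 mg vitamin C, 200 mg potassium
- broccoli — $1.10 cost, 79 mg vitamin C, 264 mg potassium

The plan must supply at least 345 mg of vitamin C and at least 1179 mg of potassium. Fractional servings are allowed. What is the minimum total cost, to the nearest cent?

$2.18

For a min-cost LP with two ≥-constraints, a basic feasible solution has at most two positive variables.
kale only: max(345/66, 1179/385) = 5.227 servings → $6.01.
bell pepper only: max(345/158, 1179/296) = 3.983 servings → $2.79.
carrots only: max(345/3, 1179/200) = 115 servings → $28.75.
broccoli only: max(345/79, 1179/264) = 4.466 servings → $4.91.
kale + bell pepper with both tight: 2.038 servings and 1.332 servings → $3.28.
kale + carrots: the both-tight solution has a negative serving — not a feasible corner.
kale + broccoli with both tight: 0.1586 servings and 4.235 servings → $4.84.
bell pepper + carrots with both tight: 2.132 servings and 2.74 servings → $2.18.
bell pepper + broccoli with both targets exact would need a negative amount; discard.
carrots + broccoli with both tight: 0.1373 servings and 4.362 servings → $4.83.
Cheapest feasible corner: $2.18.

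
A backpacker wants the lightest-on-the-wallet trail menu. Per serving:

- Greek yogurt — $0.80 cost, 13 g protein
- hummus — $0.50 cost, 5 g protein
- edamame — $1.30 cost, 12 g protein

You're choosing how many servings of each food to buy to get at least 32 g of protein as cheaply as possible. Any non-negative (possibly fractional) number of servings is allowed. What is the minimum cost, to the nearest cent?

Cost per g of protein: Greek yogurt $0.0615, hummus $0.1000, edamame $0.1083.
With no serving limits, use only Greek yogurt: 32 g / 13 g = 2.462 servings × $0.80 = $1.97.

$1.97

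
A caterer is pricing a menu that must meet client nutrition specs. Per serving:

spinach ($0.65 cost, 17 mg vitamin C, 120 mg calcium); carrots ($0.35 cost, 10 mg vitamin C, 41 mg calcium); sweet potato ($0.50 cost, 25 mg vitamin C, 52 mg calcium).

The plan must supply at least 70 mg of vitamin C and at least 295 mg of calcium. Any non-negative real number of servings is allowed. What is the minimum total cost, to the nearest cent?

spinach only: max(70/17, 295/120) = 4.118 servings → $2.68.
carrots only: max(70/10, 295/41) = 7.195 servings → $2.52.
sweet potato only: max(70/25, 295/52) = 5.673 servings → $2.84.
spinach + carrots with both tight: 0.159 servings and 6.73 servings → $2.46.
spinach + sweet potato with both tight: 1.765 servings and 1.6 servings → $1.95.
carrots + sweet potato: the both-tight solution has a negative serving — not a feasible corner.
Cheapest feasible corner: $1.95.

$1.95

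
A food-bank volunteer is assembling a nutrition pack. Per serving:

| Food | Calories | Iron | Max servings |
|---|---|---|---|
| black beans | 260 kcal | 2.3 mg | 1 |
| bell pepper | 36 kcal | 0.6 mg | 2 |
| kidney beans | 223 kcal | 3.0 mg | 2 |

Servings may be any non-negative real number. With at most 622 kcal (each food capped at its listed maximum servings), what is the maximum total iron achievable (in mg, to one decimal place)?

8.1 mg

Iron per kcal: bell pepper 0.01667, kidney beans 0.01345, black beans 0.008846.
Take 2 servings of bell pepper: uses 72 kcal, +1.2 mg iron (running total 1.2 mg).
Take 2 servings of kidney beans: uses 446 kcal, +6.0 mg iron (running total 7.2 mg).
Take 0.4 servings of black beans: uses 104 kcal, +0.9 mg iron (running total 8.1 mg).
Filling greedily by iron-per-kcal is optimal for one linear limit, giving 8.1 mg.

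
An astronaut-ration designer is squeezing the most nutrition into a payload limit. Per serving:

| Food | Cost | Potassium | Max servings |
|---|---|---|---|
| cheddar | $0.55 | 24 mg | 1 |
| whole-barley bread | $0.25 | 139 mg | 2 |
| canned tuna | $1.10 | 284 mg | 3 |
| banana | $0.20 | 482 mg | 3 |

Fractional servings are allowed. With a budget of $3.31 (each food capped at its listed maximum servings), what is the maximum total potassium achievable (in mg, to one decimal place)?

Potassium per dollar: banana 2410, whole-barley bread 556, canned tuna 258.2, cheddar 43.64.
Take 3 servings of banana: spends $0.60, +1446.0 mg potassium (running total 1446.0 mg).
Take 2 servings of whole-barley bread: spends $0.50, +278.0 mg potassium (running total 1724.0 mg).
Take 2.009 servings of canned tuna: spends $2.21, +570.6 mg potassium (running total 2294.6 mg).
Filling greedily by potassium-per-dollar is optimal for one linear limit, giving 2294.6 mg.

2294.6 mg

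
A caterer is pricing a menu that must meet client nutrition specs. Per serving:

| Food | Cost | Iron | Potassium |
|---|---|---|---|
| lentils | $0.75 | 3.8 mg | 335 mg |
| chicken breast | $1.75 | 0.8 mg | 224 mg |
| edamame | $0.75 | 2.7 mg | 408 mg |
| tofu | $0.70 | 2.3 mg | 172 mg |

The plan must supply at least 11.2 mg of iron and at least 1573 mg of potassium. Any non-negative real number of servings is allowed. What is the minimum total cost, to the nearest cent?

$2.96

Minimising a linear cost over {iron ≥ 11.2, potassium ≥ 1573, servings ≥ 0} — the optimum is at a vertex, using one or two foods.
lentils only: max(11.2/3.8, 1573/335) = 4.696 servings → $3.52.
chicken breast only: max(11.2/0.8, 1573/224) = 14 servings → $24.50.
edamame only: max(11.2/2.7, 1573/408) = 4.148 servings → $3.11.
tofu only: max(11.2/2.3, 1573/172) = 9.145 servings → $6.40.
lentils + chicken breast with both tight: 2.144 servings and 3.816 servings → $8.29.
lentils + edamame with both tight: 0.4993 servings and 3.445 servings → $2.96.
lentils + tofu: intersection lies outside the first quadrant.
chicken breast + edamame with both targets exact would need a negative amount; discard.
chicken breast + tofu with both tight: 4.48 servings and 3.311 servings → $10.16.
edamame + tofu with both tight: 3.569 servings and 0.6804 servings → $3.15.
So the least-cost plan costs $2.96.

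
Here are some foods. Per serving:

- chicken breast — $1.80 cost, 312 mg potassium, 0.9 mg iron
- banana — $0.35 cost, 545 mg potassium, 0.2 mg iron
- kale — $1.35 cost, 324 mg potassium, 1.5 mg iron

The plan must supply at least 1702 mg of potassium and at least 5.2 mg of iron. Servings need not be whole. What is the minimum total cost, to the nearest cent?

Two binding constraints pin down two serving amounts, so the optimal mix uses at most two foods. The candidates are each food alone (scaled to the tighter of potassium/iron) and each pair with both constraints tight.
chicken breast only: max(1702/312, 5.2/0.9) = 5.778 servings → $10.40.
banana only: max(1702/545, 5.2/0.2) = 26 servings → $9.10.
kale only: max(1702/324, 5.2/1.5) = 5.253 servings → $7.09.
chicken breast + banana with both targets exact would need a negative amount; discard.
chicken breast + kale with both tight: 4.922 servings and 0.5136 servings → $9.55.
banana + kale with both tight: 1.153 servings and 3.313 servings → $4.88.
Cheapest feasible corner: $4.88.

$4.88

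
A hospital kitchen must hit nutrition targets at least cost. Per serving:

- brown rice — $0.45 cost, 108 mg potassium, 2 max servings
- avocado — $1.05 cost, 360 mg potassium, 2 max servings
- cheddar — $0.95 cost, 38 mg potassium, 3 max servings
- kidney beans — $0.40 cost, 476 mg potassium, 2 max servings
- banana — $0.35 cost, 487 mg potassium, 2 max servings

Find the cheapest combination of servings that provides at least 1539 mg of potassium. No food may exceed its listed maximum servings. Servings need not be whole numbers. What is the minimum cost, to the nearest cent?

$1.17

Cost per mg of potassium: banana $0.0007, kidney beans $0.0008, avocado $0.0029, brown rice $0.0042, cheddar $0.0250.
Take 2 servings of banana: +974.0 mg potassium for $0.70 (total $0.70, still need 565.0 mg).
Take 1.187 servings of kidney beans: +565.0 mg potassium for $0.47 (total $1.17, still need 0.0 mg).
Filling from the cheapest source first is optimal under one linear minimum: $1.17.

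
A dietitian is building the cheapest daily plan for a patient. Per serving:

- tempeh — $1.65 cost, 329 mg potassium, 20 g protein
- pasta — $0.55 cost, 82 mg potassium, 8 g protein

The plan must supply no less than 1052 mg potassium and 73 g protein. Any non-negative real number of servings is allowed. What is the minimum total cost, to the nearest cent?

$5.69

With two linear requirements the optimum uses one or two foods; enumerate the corners.
tempeh only: max(1052/329, 73/20) = 3.65 servings → $6.02.
pasta only: max(1052/82, 73/8) = 12.83 servings → $7.06.
tempeh + pasta with both tight: 2.45 servings and 3.001 servings → $5.69.
The minimum over all feasible corners is $5.69.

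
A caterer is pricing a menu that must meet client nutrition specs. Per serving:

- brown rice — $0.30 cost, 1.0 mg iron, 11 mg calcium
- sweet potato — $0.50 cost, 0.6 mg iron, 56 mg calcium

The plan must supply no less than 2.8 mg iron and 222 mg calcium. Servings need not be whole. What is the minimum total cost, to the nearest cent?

Minimising a linear cost over {iron ≥ 2.8, calcium ≥ 222, servings ≥ 0} — the optimum is at a vertex, using one or two foods.
brown rice only: max(2.8/1.0, 222/11) = 20.18 servings → $6.05.
sweet potato only: max(2.8/0.6, 222/56) = 4.667 servings → $2.33.
brown rice + sweet potato with both tight: 0.4777 servings and 3.87 servings → $2.08.
So the least-cost plan costs $2.08.

$2.08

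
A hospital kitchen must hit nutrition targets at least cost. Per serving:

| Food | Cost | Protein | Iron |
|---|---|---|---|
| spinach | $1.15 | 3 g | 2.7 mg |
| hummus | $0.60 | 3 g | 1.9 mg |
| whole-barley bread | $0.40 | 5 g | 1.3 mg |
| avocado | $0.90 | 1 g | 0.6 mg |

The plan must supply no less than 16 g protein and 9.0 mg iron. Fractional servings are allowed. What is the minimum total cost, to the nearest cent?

For a min-cost LP with two ≥-constraints, a basic feasible solution has at most two positive variables.
spinach only: max(16/3, 9.0/2.7) = 5.333 servings → $6.13.
hummus only: max(16/3, 9.0/1.9) = 5.333 servings → $3.20.
whole-barley bread only: max(16/5, 9.0/1.3) = 6.923 servings → $2.77.
avocado only: max(16/1, 9.0/0.6) = 16 servings → $14.40.
spinach + hummus with both targets exact would need a negative amount; discard.
spinach + whole-barley bread with both tight: 2.521 servings and 1.688 servings → $3.57.
spinach + avocado: intersection lies outside the first quadrant.
hummus + whole-barley bread with both tight: 4.321 servings and 0.6071 servings → $2.84.
hummus + avocado with both targets exact would need a negative amount; discard.
whole-barley bread + avocado with both tight: 0.3529 servings and 14.24 servings → $12.95.
The minimum over all feasible corners is $2.77.

$2.77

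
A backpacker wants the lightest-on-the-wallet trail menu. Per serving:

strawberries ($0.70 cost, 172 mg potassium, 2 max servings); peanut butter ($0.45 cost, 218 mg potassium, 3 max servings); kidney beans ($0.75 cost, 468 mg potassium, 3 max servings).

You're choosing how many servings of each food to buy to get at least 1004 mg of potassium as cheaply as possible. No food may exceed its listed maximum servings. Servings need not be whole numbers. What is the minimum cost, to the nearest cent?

Cost per mg of potassium: kidney beans $0.0016, peanut butter $0.0021, strawberries $0.0041.
Take 2.145 servings of kidney beans: +1004.0 mg potassium for $1.61 (total $1.61, still need 0.0 mg).
Greedy by cheapest-per-mg is optimal for a single linear constraint, so the minimum cost is $1.61.

$1.61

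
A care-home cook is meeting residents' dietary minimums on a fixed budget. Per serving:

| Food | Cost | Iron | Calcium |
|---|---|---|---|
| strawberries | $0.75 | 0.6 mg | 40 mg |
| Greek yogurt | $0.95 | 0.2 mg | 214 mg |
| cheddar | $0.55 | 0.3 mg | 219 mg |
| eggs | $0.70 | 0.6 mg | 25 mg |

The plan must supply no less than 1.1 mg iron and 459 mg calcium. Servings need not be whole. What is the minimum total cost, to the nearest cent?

$1.68

Two binding constraints pin down two serving amounts, so the optimal mix uses at most two foods. The candidates are each food alone (scaled to the tighter of iron/calcium) and each pair with both constraints tight.
strawberries only: max(1.1/0.6, 459/40) = 11.47 servings → $8.61.
Greek yogurt only: max(1.1/0.2, 459/214) = 5.5 servings → $5.22.
cheddar only: max(1.1/0.3, 459/219) = 3.667 servings → $2.02.
eggs only: max(1.1/0.6, 459/25) = 18.36 servings → $12.85.
strawberries + Greek yogurt with both tight: 1.193 servings and 1.922 servings → $2.72.
strawberries + cheddar with both tight: 0.8643 servings and 1.938 servings → $1.71.
strawberries + eggs: the both-tight solution has a negative serving — not a feasible corner.
Greek yogurt + cheddar: intersection lies outside the first quadrant.
Greek yogurt + eggs with both tight: 2.009 servings and 1.164 servings → $2.72.
cheddar + eggs with both tight: 2.001 servings and 0.8329 servings → $1.68.
Cheapest feasible corner: $1.68.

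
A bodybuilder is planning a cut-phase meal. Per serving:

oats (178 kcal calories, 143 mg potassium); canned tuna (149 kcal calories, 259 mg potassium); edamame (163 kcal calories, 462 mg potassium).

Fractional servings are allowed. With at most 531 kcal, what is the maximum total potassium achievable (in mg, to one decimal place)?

Potassium per kcal: edamame 2.834, canned tuna 1.738, oats 0.8034.
With no serving limits, spend the whole calories allowance on edamame: 531 kcal / 163 kcal × 462 mg = 1505.0 mg.

1505.0 mg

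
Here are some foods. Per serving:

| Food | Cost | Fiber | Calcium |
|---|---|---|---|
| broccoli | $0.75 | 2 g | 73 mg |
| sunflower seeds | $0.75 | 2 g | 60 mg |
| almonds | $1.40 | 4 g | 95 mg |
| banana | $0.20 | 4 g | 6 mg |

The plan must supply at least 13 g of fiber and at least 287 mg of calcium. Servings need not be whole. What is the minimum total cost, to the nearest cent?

For a min-cost LP with two ≥-constraints, a basic feasible solution has at most two positive variables.
broccoli only: max(13/2, 287/73) = 6.5 servings → $4.88.
sunflower seeds only: max(13/2, 287/60) = 6.5 servings → $4.88.
almonds only: max(13/4, 287/95) = 3.25 servings → $4.55.
banana only: max(13/4, 287/6) = 47.83 servings → $9.57.
broccoli + sunflower seeds: intersection lies outside the first quadrant.
broccoli + almonds: intersection lies outside the first quadrant.
broccoli + banana with both tight: 3.821 servings and 1.339 servings → $3.13.
sunflower seeds + almonds: the both-tight solution has a negative serving — not a feasible corner.
sunflower seeds + banana with both tight: 4.693 servings and 0.9035 servings → $3.70.
almonds + banana with both tight: 3.006 servings and 0.2444 servings → $4.26.
The minimum over all feasible corners is $3.13.

$3.13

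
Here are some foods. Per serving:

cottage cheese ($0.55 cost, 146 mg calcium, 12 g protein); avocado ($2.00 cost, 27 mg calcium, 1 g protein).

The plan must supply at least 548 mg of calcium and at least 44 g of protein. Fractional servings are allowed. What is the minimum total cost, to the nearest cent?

At the optimum either one food covers both requirements or two foods hit both targets exactly; no other combination can be cheaper.
cottage cheese only: max(548/146, 44/12) = 3.753 servings → $2.06.
avocado only: max(548/27, 44/1) = 44 servings → $88.00.
cottage cheese + avocado with both tight: 3.596 servings and 0.8539 servings → $3.69.
The minimum over all feasible corners is $2.06.

$2.06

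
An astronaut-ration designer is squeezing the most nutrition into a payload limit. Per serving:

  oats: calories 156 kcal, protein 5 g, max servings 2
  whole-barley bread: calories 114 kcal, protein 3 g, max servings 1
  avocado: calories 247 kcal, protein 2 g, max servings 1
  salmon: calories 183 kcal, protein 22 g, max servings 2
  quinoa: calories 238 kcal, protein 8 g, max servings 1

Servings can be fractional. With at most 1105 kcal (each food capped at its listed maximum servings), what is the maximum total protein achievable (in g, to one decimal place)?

65.6 g

Protein per kcal: salmon 0.1202, quinoa 0.03361, oats 0.03205, whole-barley bread 0.02632, avocado 0.008097.
Take 2 servings of salmon: uses 366 kcal, +44.0 g protein (running total 44.0 g).
Take 1 serving of quinoa: uses 238 kcal, +8.0 g protein (running total 52.0 g).
Take 2 servings of oats: uses 312 kcal, +10.0 g protein (running total 62.0 g).
Take 1 serving of whole-barley bread: uses 114 kcal, +3.0 g protein (running total 65.0 g).
Take 0.3036 servings of avocado: uses 75 kcal, +0.6 g protein (running total 65.6 g).
Filling greedily by protein-per-kcal is optimal for one linear limit, giving 65.6 g.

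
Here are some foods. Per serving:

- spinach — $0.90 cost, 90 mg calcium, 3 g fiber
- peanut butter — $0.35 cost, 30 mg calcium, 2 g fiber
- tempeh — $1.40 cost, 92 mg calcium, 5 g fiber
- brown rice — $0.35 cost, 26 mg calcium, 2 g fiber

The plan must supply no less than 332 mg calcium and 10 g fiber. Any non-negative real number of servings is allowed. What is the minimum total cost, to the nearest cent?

The cheapest plan sits at a corner of the feasible region — with two constraints it uses at most two foods.
spinach only: max(332/90, 10/3) = 3.689 servings → $3.32.
peanut butter only: max(332/30, 10/2) = 11.07 servings → $3.87.
tempeh only: max(332/92, 10/5) = 3.609 servings → $5.05.
brown rice only: max(332/26, 10/2) = 12.77 servings → $4.47.
spinach + peanut butter with both targets exact would need a negative amount; discard.
spinach + tempeh: intersection lies outside the first quadrant.
spinach + brown rice: intersection lies outside the first quadrant.
peanut butter + tempeh: intersection lies outside the first quadrant.
peanut butter + brown rice: intersection lies outside the first quadrant.
tempeh + brown rice: intersection lies outside the first quadrant.
So the least-cost plan costs $3.32.

$3.32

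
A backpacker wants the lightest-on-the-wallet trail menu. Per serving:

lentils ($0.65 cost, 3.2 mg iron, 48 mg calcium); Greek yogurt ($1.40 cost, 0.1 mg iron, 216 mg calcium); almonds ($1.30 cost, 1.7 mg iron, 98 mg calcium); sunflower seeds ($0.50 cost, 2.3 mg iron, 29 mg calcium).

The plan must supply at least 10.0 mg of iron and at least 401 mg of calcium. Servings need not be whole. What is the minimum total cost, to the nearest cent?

$3.65

This is a tiny linear program; its minimum lies at a vertex of the feasible set. List the vertices and price them.
lentils only: max(10.0/3.2, 401/48) = 8.354 servings → $5.43.
Greek yogurt only: max(10.0/0.1, 401/216) = 100 servings → $140.00.
almonds only: max(10.0/1.7, 401/98) = 5.882 servings → $7.65.
sunflower seeds only: max(10.0/2.3, 401/29) = 13.83 servings → $6.91.
lentils + Greek yogurt with both tight: 3.088 servings and 1.17 servings → $3.65.
lentils + almonds with both tight: 1.286 servings and 3.462 servings → $5.34.
lentils + sunflower seeds with both targets exact would need a negative amount; discard.
Greek yogurt + almonds: the both-tight solution has a negative serving — not a feasible corner.
Greek yogurt + sunflower seeds with both tight: 1.28 servings and 4.292 servings → $3.94.
almonds + sunflower seeds with both tight: 3.591 servings and 1.694 servings → $5.51.
The minimum over all feasible corners is $3.65.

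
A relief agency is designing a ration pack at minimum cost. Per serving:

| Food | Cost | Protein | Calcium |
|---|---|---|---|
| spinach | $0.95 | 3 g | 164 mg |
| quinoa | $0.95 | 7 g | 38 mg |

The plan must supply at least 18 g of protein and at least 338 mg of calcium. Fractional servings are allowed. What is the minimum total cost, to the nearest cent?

Check every corner: each single food scaled to meet both minima, and each pair solved so both constraints bind.
spinach only: max(18/3, 338/164) = 6 servings → $5.70.
quinoa only: max(18/7, 338/38) = 8.895 servings → $8.45.
spinach + quinoa with both tight: 1.627 servings and 1.874 servings → $3.33.
Cheapest feasible corner: $3.33.

$3.33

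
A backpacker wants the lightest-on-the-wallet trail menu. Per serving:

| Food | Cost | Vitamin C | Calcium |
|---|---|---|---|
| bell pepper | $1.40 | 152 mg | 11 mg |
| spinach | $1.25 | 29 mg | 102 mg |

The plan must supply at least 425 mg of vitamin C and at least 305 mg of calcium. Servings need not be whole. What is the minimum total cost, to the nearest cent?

This is a tiny linear program; its minimum lies at a vertex of the feasible set. List the vertices and price them.
bell pepper only: max(425/152, 305/11) = 27.73 servings → $38.82.
spinach only: max(425/29, 305/102) = 14.66 servings → $18.32.
bell pepper + spinach with both tight: 2.272 servings and 2.745 servings → $6.61.
So the least-cost plan costs $6.61.

$6.61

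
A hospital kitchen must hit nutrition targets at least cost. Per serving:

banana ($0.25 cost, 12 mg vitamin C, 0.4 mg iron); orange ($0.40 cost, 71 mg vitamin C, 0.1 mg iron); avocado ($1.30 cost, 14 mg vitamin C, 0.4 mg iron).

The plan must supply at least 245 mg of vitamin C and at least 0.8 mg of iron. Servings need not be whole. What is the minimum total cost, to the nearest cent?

A basic optimal solution has at most two foods positive. Try each food alone and each pair with both targets met exactly.
banana only: max(245/12, 0.8/0.4) = 20.42 servings → $5.10.
orange only: max(245/71, 0.8/0.1) = 8 servings → $3.20.
avocado only: max(245/14, 0.8/0.4) = 17.5 servings → $22.75.
banana + orange with both tight: 1.188 servings and 3.25 servings → $1.60.
banana + avocado: the both-tight solution has a negative serving — not a feasible corner.
orange + avocado with both tight: 3.215 servings and 1.196 servings → $2.84.
So the least-cost plan costs $1.60.

$1.60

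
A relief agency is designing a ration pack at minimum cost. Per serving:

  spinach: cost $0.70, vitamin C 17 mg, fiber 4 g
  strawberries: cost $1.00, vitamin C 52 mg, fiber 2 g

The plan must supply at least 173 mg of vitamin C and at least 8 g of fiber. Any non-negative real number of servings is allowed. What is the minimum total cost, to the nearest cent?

With two linear requirements the optimum uses one or two foods; enumerate the corners.
spinach only: max(173/17, 8/4) = 10.18 servings → $7.12.
strawberries only: max(173/52, 8/2) = 4 servings → $4.00.
spinach + strawberries with both tight: 0.4023 servings and 3.195 servings → $3.48.
So the least-cost plan costs $3.48.

$3.48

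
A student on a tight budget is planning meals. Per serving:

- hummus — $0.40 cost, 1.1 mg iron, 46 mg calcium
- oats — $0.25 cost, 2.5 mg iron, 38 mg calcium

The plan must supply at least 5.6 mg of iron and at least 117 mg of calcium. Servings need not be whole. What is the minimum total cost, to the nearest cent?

$0.77

hummus only: max(5.6/1.1, 117/46) = 5.091 servings → $2.04.
oats only: max(5.6/2.5, 117/38) = 3.079 servings → $0.77.
hummus + oats with both tight: 1.089 servings and 1.761 servings → $0.88.
The minimum over all feasible corners is $0.77.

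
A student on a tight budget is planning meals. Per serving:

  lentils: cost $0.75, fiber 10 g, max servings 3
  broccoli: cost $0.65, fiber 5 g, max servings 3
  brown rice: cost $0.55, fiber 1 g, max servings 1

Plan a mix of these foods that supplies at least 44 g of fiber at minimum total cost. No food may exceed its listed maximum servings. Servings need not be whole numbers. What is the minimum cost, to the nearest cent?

Cost per g of fiber: lentils $0.0750, broccoli $0.1300, brown rice $0.5500.
Take 3 servings of lentils: +30.0 g fiber for $2.25 (total $2.25, still need 14.0 g).
Take 2.8 servings of broccoli: +14.0 g fiber for $1.82 (total $4.07, still need 0.0 g).
Filling from the cheapest source first is optimal under one linear minimum: $4.07.

$4.07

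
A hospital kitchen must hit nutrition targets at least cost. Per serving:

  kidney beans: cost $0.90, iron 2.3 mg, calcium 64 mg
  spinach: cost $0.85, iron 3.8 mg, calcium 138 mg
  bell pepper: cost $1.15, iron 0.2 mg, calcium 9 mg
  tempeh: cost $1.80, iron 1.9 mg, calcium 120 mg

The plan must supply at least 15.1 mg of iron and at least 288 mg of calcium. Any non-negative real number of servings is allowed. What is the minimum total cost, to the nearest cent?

$3.38

Minimising a linear cost over {iron ≥ 15.1, calcium ≥ 288, servings ≥ 0} — the optimum is at a vertex, using one or two foods.
kidney beans only: max(15.1/2.3, 288/64) = 6.565 servings → $5.91.
spinach only: max(15.1/3.8, 288/138) = 3.974 servings → $3.38.
bell pepper only: max(15.1/0.2, 288/9) = 75.5 servings → $86.83.
tempeh only: max(15.1/1.9, 288/120) = 7.947 servings → $14.31.
kidney beans + spinach: intersection lies outside the first quadrant.
kidney beans + bell pepper: the both-tight solution has a negative serving — not a feasible corner.
kidney beans + tempeh with both targets exact would need a negative amount; discard.
spinach + bell pepper with both targets exact would need a negative amount; discard.
spinach + tempeh: intersection lies outside the first quadrant.
bell pepper + tempeh: the both-tight solution has a negative serving — not a feasible corner.
The minimum over all feasible corners is $3.38.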